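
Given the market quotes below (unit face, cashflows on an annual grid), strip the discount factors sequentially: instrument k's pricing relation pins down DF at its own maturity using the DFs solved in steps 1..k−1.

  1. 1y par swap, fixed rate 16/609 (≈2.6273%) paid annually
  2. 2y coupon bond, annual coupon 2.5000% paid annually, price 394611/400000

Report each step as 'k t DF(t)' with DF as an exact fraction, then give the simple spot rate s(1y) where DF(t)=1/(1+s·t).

1 1 609/625
2 2 9387/10000
s(1y) = (1/(609/625) − 1)/(1) = 16/609 ≈ 2.6273%

step 1 [1y] swap r/1=16/609: DF=(1 − 16/609·(0))/(1+16/609) = 609/625 ≈ 0.974400
step 2 [2y] bond c/1=1/40: DF=(394611/400000 − 1/40·(0.974400))/(1+1/40) = 9387/10000 ≈ 0.938700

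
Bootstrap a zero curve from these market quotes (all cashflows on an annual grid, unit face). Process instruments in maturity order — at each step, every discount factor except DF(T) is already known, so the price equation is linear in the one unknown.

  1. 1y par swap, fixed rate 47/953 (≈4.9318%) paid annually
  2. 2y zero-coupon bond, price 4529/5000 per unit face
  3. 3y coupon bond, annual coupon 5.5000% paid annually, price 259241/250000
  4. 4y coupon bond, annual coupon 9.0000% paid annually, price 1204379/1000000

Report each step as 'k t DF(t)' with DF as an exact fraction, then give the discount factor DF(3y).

1 1 953/1000
2 2 4529/5000
3 3 443/500
4 4 8783/10000
DF(3y) = 443/500 ≈ 0.886000

step 1 [1y] swap r/1=47/953: DF=(1 − 47/953·(0))/(1+47/953) = 953/1000 ≈ 0.953000
step 2 [2y] zero: DF = P = 4529/5000 ≈ 0.905800
step 3 [3y] bond c/1=11/200: DF=(259241/250000 − 11/200·(0.953000+0.905800))/(1+11/200) = 443/500 ≈ 0.886000
step 4 [4y] bond c/1=9/100: DF=(1204379/1000000 − 9/100·(0.953000+0.905800+0.886000))/(1+9/100) = 8783/10000 ≈ 0.878300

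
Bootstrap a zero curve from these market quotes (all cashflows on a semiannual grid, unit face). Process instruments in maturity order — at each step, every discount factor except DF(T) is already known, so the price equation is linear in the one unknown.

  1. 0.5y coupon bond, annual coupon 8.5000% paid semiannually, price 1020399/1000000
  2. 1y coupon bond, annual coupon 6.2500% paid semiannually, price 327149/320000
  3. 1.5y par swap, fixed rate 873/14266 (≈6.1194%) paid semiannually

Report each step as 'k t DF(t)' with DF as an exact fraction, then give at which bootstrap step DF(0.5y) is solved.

step 1 [0.5y] bond c/2=17/400: DF=(1020399/1000000 − 17/400·(0))/(1+17/400) = 2447/2500 ≈ 0.978800
step 2 [1y] bond c/2=1/32: DF=(327149/320000 − 1/32·(0.978800))/(1+1/32) = 9617/10000 ≈ 0.961700
step 3 [1.5y] swap r/2=873/28532: DF=(1 − 873/28532·(0.978800+0.961700))/(1+873/28532) = 9127/10000 ≈ 0.912700

1 1/2 2447/2500
2 1 9617/10000
3 3/2 9127/10000
DF(0.5y) is solved at step 1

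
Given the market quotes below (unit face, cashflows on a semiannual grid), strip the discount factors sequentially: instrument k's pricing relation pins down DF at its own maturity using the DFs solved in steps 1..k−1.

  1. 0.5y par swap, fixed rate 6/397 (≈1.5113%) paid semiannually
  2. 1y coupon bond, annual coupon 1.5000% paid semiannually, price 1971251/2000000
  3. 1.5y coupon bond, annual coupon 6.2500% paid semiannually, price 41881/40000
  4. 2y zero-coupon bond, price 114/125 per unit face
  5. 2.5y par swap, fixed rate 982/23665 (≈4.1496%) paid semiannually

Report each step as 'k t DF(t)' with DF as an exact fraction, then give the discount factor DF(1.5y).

1 1/2 397/400
2 1 9709/10000
3 3/2 4779/5000
4 2 114/125
5 5/2 4509/5000
DF(1.5y) = 4779/5000 ≈ 0.955800

step 1 [0.5y] swap r/2=3/397: DF=(1 − 3/397·(0))/(1+3/397) = 397/400 ≈ 0.992500
step 2 [1y] bond c/2=3/400: DF=(1971251/2000000 − 3/400·(0.992500))/(1+3/400) = 9709/10000 ≈ 0.970900
step 3 [1.5y] bond c/2=1/32: DF=(41881/40000 − 1/32·(0.992500+0.970900))/(1+1/32) = 4779/5000 ≈ 0.955800
step 4 [2y] zero: DF = P = 114/125 ≈ 0.912000
step 5 [2.5y] swap r/2=491/23665: DF=(1 − 491/23665·(0.992500+0.970900+0.955800+0.912000))/(1+491/23665) = 4509/5000 ≈ 0.901800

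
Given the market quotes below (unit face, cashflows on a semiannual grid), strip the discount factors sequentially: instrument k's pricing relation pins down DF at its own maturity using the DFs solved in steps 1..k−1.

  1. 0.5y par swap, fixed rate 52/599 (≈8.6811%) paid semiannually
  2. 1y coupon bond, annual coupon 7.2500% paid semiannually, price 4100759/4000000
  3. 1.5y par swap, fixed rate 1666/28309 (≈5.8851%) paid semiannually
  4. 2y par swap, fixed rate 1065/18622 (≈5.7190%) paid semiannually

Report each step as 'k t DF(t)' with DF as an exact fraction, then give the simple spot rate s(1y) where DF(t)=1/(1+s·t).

1 1/2 599/625
2 1 4779/5000
3 3/2 9167/10000
4 2 1787/2000
s(1y) = (1/(4779/5000) − 1)/(1) = 221/4779 ≈ 4.6244%

step 1 [0.5y] swap r/2=26/599: DF=(1 − 26/599·(0))/(1+26/599) = 599/625 ≈ 0.958400
step 2 [1y] bond c/2=29/800: DF=(4100759/4000000 − 29/800·(0.958400))/(1+29/800) = 4779/5000 ≈ 0.955800
step 3 [1.5y] swap r/2=833/28309: DF=(1 − 833/28309·(0.958400+0.955800))/(1+833/28309) = 9167/10000 ≈ 0.916700
step 4 [2y] swap r/2=1065/37244: DF=(1 − 1065/37244·(0.958400+0.955800+0.916700))/(1+1065/37244) = 1787/2000 ≈ 0.893500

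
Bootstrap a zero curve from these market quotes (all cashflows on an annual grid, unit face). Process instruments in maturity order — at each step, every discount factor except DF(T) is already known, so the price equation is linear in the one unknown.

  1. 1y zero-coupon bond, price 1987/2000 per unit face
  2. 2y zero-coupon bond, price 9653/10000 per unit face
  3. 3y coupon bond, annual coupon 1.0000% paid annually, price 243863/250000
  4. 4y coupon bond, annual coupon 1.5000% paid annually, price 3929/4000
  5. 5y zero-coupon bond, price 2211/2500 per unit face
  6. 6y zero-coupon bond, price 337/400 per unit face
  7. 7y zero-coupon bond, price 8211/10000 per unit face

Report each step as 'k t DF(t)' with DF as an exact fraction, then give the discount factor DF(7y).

1 1 1987/2000
2 2 9653/10000
3 3 1183/1250
4 4 578/625
5 5 2211/2500
6 6 337/400
7 7 8211/10000
DF(7y) = 8211/10000 ≈ 0.821100

step 1 [1y] zero: DF = P = 1987/2000 ≈ 0.993500
step 2 [2y] zero: DF = P = 9653/10000 ≈ 0.965300
step 3 [3y] bond c/1=1/100: DF=(243863/250000 − 1/100·(0.993500+0.965300))/(1+1/100) = 1183/1250 ≈ 0.946400
step 4 [4y] bond c/1=3/200: DF=(3929/4000 − 3/200·(0.993500+0.965300+0.946400))/(1+3/200) = 578/625 ≈ 0.924800
step 5 [5y] zero: DF = P = 2211/2500 ≈ 0.884400
step 6 [6y] zero: DF = P = 337/400 ≈ 0.842500
step 7 [7y] zero: DF = P = 8211/10000 ≈ 0.821100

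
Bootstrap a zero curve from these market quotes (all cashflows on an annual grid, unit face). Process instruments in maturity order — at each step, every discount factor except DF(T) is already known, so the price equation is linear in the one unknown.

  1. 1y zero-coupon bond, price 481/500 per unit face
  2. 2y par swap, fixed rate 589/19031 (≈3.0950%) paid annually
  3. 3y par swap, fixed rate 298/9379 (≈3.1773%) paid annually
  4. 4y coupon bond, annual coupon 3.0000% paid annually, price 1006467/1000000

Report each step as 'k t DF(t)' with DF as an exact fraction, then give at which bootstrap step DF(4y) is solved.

step 1 [1y] zero: DF = P = 481/500 ≈ 0.962000
step 2 [2y] swap r/1=589/19031: DF=(1 − 589/19031·(0.962000))/(1+589/19031) = 9411/10000 ≈ 0.941100
step 3 [3y] swap r/1=298/9379: DF=(1 − 298/9379·(0.962000+0.941100))/(1+298/9379) = 4553/5000 ≈ 0.910600
step 4 [4y] bond c/1=3/100: DF=(1006467/1000000 − 3/100·(0.962000+0.941100+0.910600))/(1+3/100) = 1119/1250 ≈ 0.895200

1 1 481/500
2 2 9411/10000
3 3 4553/5000
4 4 1119/1250
DF(4y) is solved at step 4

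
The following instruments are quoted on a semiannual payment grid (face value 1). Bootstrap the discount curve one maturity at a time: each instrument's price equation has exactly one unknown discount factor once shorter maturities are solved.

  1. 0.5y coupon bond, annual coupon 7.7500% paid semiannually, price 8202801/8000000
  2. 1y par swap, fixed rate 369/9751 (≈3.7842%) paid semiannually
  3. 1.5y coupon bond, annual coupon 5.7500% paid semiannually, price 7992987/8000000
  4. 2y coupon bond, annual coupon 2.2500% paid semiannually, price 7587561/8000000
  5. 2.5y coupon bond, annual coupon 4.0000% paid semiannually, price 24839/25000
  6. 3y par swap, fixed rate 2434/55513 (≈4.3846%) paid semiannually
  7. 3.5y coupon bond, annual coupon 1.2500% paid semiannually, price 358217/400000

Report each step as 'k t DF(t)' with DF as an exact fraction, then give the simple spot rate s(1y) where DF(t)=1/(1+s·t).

step 1 [0.5y] bond c/2=31/800: DF=(8202801/8000000 − 31/800·(0))/(1+31/800) = 9871/10000 ≈ 0.987100
step 2 [1y] swap r/2=369/19502: DF=(1 − 369/19502·(0.987100))/(1+369/19502) = 9631/10000 ≈ 0.963100
step 3 [1.5y] bond c/2=23/800: DF=(7992987/8000000 − 23/800·(0.987100+0.963100))/(1+23/800) = 9167/10000 ≈ 0.916700
step 4 [2y] bond c/2=9/800: DF=(7587561/8000000 − 9/800·(0.987100+0.963100+0.916700))/(1+9/800) = 453/500 ≈ 0.906000
step 5 [2.5y] bond c/2=1/50: DF=(24839/25000 − 1/50·(0.987100+0.963100+0.916700+0.906000))/(1+1/50) = 9001/10000 ≈ 0.900100
step 6 [3y] swap r/2=1217/55513: DF=(1 − 1217/55513·(0.987100+0.963100+0.916700+0.906000+0.900100))/(1+1217/55513) = 8783/10000 ≈ 0.878300
step 7 [3.5y] bond c/2=1/160: DF=(358217/400000 − 1/160·(0.987100+0.963100+0.916700+0.906000+0.900100+0.878300))/(1+1/160) = 1711/2000 ≈ 0.855500

1 1/2 9871/10000
2 1 9631/10000
3 3/2 9167/10000
4 2 453/500
5 5/2 9001/10000
6 3 8783/10000
7 7/2 1711/2000
s(1y) = (1/(9631/10000) − 1)/(1) = 369/9631 ≈ 3.8314%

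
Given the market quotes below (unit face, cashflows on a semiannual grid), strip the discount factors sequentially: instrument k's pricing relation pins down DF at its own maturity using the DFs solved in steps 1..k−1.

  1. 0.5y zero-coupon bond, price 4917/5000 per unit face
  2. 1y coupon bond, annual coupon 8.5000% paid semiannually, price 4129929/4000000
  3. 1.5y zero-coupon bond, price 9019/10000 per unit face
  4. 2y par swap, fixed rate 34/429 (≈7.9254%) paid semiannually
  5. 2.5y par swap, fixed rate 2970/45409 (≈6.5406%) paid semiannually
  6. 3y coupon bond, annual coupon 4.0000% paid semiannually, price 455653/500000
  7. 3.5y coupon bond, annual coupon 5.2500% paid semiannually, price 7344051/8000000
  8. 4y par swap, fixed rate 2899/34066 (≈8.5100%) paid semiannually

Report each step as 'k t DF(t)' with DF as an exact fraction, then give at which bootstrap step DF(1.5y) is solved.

step 1 [0.5y] zero: DF = P = 4917/5000 ≈ 0.983400
step 2 [1y] bond c/2=17/400: DF=(4129929/4000000 − 17/400·(0.983400))/(1+17/400) = 9503/10000 ≈ 0.950300
step 3 [1.5y] zero: DF = P = 9019/10000 ≈ 0.901900
step 4 [2y] swap r/2=17/429: DF=(1 − 17/429·(0.983400+0.950300+0.901900))/(1+17/429) = 4269/5000 ≈ 0.853800
step 5 [2.5y] swap r/2=1485/45409: DF=(1 − 1485/45409·(0.983400+0.950300+0.901900+0.853800))/(1+1485/45409) = 1703/2000 ≈ 0.851500
step 6 [3y] bond c/2=1/50: DF=(455653/500000 − 1/50·(0.983400+0.950300+0.901900+0.853800+0.851500))/(1+1/50) = 2011/2500 ≈ 0.804400
step 7 [3.5y] bond c/2=21/800: DF=(7344051/8000000 − 21/800·(0.983400+0.950300+0.901900+0.853800+0.851500+0.804400))/(1+21/800) = 3789/5000 ≈ 0.757800
step 8 [4y] swap r/2=2899/68132: DF=(1 − 2899/68132·(0.983400+0.950300+0.901900+0.853800+0.851500+0.804400+0.757800))/(1+2899/68132) = 7101/10000 ≈ 0.710100

1 1/2 4917/5000
2 1 9503/10000
3 3/2 9019/10000
4 2 4269/5000
5 5/2 1703/2000
6 3 2011/2500
7 7/2 3789/5000
8 4 7101/10000
DF(1.5y) is solved at step 3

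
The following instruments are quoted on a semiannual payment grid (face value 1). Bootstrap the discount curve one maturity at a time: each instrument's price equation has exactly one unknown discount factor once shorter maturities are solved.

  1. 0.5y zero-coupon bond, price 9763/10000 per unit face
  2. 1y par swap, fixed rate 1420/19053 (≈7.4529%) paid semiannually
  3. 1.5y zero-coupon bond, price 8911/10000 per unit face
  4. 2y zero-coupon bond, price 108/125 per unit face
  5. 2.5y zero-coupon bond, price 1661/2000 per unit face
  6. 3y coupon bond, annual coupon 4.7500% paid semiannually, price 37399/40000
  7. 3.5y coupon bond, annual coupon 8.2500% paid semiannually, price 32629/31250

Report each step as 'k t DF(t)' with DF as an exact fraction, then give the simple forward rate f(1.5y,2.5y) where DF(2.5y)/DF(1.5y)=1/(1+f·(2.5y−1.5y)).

step 1 [0.5y] zero: DF = P = 9763/10000 ≈ 0.976300
step 2 [1y] swap r/2=710/19053: DF=(1 − 710/19053·(0.976300))/(1+710/19053) = 929/1000 ≈ 0.929000
step 3 [1.5y] zero: DF = P = 8911/10000 ≈ 0.891100
step 4 [2y] zero: DF = P = 108/125 ≈ 0.864000
step 5 [2.5y] zero: DF = P = 1661/2000 ≈ 0.830500
step 6 [3y] bond c/2=19/800: DF=(37399/40000 − 19/800·(0.976300+0.929000+0.891100+0.864000+0.830500))/(1+19/800) = 8091/10000 ≈ 0.809100
step 7 [3.5y] bond c/2=33/800: DF=(32629/31250 − 33/800·(0.976300+0.929000+0.891100+0.864000+0.830500+0.809100))/(1+33/800) = 991/1250 ≈ 0.792800

1 1/2 9763/10000
2 1 929/1000
3 3/2 8911/10000
4 2 108/125
5 5/2 1661/2000
6 3 8091/10000
7 7/2 991/1250
f(1.5y,2.5y) = ((8911/10000)/(1661/2000) − 1)/(1) = 606/8305 ≈ 7.2968%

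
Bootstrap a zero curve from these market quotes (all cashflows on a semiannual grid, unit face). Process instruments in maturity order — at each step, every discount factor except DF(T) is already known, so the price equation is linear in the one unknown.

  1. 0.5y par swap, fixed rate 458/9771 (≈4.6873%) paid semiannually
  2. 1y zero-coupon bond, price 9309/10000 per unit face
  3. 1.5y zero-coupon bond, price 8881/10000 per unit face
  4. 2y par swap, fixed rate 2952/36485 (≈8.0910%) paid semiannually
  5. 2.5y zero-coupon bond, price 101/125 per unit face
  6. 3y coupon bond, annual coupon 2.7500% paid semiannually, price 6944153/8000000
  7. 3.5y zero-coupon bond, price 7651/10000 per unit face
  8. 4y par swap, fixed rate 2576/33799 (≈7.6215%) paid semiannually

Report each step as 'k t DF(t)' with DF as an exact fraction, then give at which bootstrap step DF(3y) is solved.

1 1/2 9771/10000
2 1 9309/10000
3 3/2 8881/10000
4 2 2131/2500
5 5/2 101/125
6 3 3979/5000
7 7/2 7651/10000
8 4 464/625
DF(3y) is solved at step 6

step 1 [0.5y] swap r/2=229/9771: DF=(1 − 229/9771·(0))/(1+229/9771) = 9771/10000 ≈ 0.977100
step 2 [1y] zero: DF = P = 9309/10000 ≈ 0.930900
step 3 [1.5y] zero: DF = P = 8881/10000 ≈ 0.888100
step 4 [2y] swap r/2=1476/36485: DF=(1 − 1476/36485·(0.977100+0.930900+0.888100))/(1+1476/36485) = 2131/2500 ≈ 0.852400
step 5 [2.5y] zero: DF = P = 101/125 ≈ 0.808000
step 6 [3y] bond c/2=11/800: DF=(6944153/8000000 − 11/800·(0.977100+0.930900+0.888100+0.852400+0.808000))/(1+11/800) = 3979/5000 ≈ 0.795800
step 7 [3.5y] zero: DF = P = 7651/10000 ≈ 0.765100
step 8 [4y] swap r/2=1288/33799: DF=(1 − 1288/33799·(0.977100+0.930900+0.888100+0.852400+0.808000+0.795800+0.765100))/(1+1288/33799) = 464/625 ≈ 0.742400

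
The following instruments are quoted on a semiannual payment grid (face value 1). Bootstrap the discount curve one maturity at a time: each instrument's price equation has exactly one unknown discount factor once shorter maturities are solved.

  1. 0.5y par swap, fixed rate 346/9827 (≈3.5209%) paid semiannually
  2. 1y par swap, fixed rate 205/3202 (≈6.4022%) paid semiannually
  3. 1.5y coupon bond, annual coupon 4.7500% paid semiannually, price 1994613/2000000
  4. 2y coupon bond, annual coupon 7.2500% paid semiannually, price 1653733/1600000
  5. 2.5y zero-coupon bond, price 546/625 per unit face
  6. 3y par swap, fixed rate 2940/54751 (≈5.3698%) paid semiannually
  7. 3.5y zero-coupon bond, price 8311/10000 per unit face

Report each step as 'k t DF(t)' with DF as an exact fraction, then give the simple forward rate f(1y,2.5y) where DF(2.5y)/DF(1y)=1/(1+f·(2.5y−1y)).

1 1/2 9827/10000
2 1 1877/2000
3 3/2 581/625
4 2 8977/10000
5 5/2 546/625
6 3 853/1000
7 7/2 8311/10000
f(1y,2.5y) = ((1877/2000)/(546/625) − 1)/(3/2) = 649/13104 ≈ 4.9527%

step 1 [0.5y] swap r/2=173/9827: DF=(1 − 173/9827·(0))/(1+173/9827) = 9827/10000 ≈ 0.982700
step 2 [1y] swap r/2=205/6404: DF=(1 − 205/6404·(0.982700))/(1+205/6404) = 1877/2000 ≈ 0.938500
step 3 [1.5y] bond c/2=19/800: DF=(1994613/2000000 − 19/800·(0.982700+0.938500))/(1+19/800) = 581/625 ≈ 0.929600
step 4 [2y] bond c/2=29/800: DF=(1653733/1600000 − 29/800·(0.982700+0.938500+0.929600))/(1+29/800) = 8977/10000 ≈ 0.897700
step 5 [2.5y] zero: DF = P = 546/625 ≈ 0.873600
step 6 [3y] swap r/2=1470/54751: DF=(1 − 1470/54751·(0.982700+0.938500+0.929600+0.897700+0.873600))/(1+1470/54751) = 853/1000 ≈ 0.853000
step 7 [3.5y] zero: DF = P = 8311/10000 ≈ 0.831100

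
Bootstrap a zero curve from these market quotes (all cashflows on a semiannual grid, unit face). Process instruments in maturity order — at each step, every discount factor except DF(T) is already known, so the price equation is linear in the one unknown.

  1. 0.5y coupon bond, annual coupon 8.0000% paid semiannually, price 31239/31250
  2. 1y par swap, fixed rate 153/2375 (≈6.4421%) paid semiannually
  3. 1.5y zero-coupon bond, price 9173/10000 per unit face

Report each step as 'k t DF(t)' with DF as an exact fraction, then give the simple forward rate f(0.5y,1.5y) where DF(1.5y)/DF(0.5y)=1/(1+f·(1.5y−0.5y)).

step 1 [0.5y] bond c/2=1/25: DF=(31239/31250 − 1/25·(0))/(1+1/25) = 2403/2500 ≈ 0.961200
step 2 [1y] swap r/2=153/4750: DF=(1 − 153/4750·(0.961200))/(1+153/4750) = 2347/2500 ≈ 0.938800
step 3 [1.5y] zero: DF = P = 9173/10000 ≈ 0.917300

1 1/2 2403/2500
2 1 2347/2500
3 3/2 9173/10000
f(0.5y,1.5y) = ((2403/2500)/(9173/10000) − 1)/(1) = 439/9173 ≈ 4.7858%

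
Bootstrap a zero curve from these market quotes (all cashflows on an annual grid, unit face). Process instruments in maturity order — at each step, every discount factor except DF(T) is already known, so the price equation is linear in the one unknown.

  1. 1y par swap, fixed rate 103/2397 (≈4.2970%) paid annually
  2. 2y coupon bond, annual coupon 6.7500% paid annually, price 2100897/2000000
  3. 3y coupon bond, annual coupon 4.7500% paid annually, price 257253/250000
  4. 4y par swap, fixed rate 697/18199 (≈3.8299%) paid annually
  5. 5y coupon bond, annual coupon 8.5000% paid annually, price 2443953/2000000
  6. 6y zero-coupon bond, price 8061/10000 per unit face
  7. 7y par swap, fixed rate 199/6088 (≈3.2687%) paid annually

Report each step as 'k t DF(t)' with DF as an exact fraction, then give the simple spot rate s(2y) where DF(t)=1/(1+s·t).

step 1 [1y] swap r/1=103/2397: DF=(1 − 103/2397·(0))/(1+103/2397) = 2397/2500 ≈ 0.958800
step 2 [2y] bond c/1=27/400: DF=(2100897/2000000 − 27/400·(0.958800))/(1+27/400) = 4617/5000 ≈ 0.923400
step 3 [3y] bond c/1=19/400: DF=(257253/250000 − 19/400·(0.958800+0.923400))/(1+19/400) = 897/1000 ≈ 0.897000
step 4 [4y] swap r/1=697/18199: DF=(1 − 697/18199·(0.958800+0.923400+0.897000))/(1+697/18199) = 4303/5000 ≈ 0.860600
step 5 [5y] bond c/1=17/200: DF=(2443953/2000000 − 17/200·(0.958800+0.923400+0.897000+0.860600))/(1+17/200) = 8411/10000 ≈ 0.841100
step 6 [6y] zero: DF = P = 8061/10000 ≈ 0.806100
step 7 [7y] swap r/1=199/6088: DF=(1 − 199/6088·(0.958800+0.923400+0.897000+0.860600+0.841100+0.806100))/(1+199/6088) = 801/1000 ≈ 0.801000

1 1 2397/2500
2 2 4617/5000
3 3 897/1000
4 4 4303/5000
5 5 8411/10000
6 6 8061/10000
7 7 801/1000
s(2y) = (1/(4617/5000) − 1)/(2) = 383/9234 ≈ 4.1477%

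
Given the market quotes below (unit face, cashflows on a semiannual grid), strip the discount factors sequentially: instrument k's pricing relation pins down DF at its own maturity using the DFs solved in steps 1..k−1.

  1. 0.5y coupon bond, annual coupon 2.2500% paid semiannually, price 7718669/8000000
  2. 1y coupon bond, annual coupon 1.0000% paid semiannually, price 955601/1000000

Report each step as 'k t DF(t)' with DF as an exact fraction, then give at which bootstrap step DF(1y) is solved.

1 1/2 9541/10000
2 1 9461/10000
DF(1y) is solved at step 2

step 1 [0.5y] bond c/2=9/800: DF=(7718669/8000000 − 9/800·(0))/(1+9/800) = 9541/10000 ≈ 0.954100
step 2 [1y] bond c/2=1/200: DF=(955601/1000000 − 1/200·(0.954100))/(1+1/200) = 9461/10000 ≈ 0.946100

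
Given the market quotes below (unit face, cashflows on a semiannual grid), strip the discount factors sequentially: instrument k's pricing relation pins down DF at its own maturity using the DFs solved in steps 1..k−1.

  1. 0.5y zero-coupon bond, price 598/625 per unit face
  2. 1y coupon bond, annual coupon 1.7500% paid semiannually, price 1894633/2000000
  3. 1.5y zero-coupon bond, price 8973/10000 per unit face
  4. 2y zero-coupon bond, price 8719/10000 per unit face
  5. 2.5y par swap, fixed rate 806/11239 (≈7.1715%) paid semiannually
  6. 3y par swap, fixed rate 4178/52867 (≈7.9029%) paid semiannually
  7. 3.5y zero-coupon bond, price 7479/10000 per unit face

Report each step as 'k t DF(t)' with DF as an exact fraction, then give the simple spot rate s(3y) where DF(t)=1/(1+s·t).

step 1 [0.5y] zero: DF = P = 598/625 ≈ 0.956800
step 2 [1y] bond c/2=7/800: DF=(1894633/2000000 − 7/800·(0.956800))/(1+7/800) = 2327/2500 ≈ 0.930800
step 3 [1.5y] zero: DF = P = 8973/10000 ≈ 0.897300
step 4 [2y] zero: DF = P = 8719/10000 ≈ 0.871900
step 5 [2.5y] swap r/2=403/11239: DF=(1 − 403/11239·(0.956800+0.930800+0.897300+0.871900))/(1+403/11239) = 2097/2500 ≈ 0.838800
step 6 [3y] swap r/2=2089/52867: DF=(1 − 2089/52867·(0.956800+0.930800+0.897300+0.871900+0.838800))/(1+2089/52867) = 7911/10000 ≈ 0.791100
step 7 [3.5y] zero: DF = P = 7479/10000 ≈ 0.747900

1 1/2 598/625
2 1 2327/2500
3 3/2 8973/10000
4 2 8719/10000
5 5/2 2097/2500
6 3 7911/10000
7 7/2 7479/10000
s(3y) = (1/(7911/10000) − 1)/(3) = 2089/23733 ≈ 8.8021%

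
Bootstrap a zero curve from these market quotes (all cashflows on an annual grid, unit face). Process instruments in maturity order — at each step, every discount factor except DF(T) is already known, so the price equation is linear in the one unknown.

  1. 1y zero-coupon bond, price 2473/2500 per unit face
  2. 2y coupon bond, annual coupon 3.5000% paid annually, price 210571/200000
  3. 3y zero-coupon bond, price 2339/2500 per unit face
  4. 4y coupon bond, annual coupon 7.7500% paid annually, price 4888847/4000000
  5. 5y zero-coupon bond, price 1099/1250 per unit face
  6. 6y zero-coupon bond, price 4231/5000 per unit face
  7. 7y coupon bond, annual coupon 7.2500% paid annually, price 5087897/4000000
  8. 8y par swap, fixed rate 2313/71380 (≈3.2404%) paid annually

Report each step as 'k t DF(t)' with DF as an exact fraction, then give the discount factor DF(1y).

step 1 [1y] zero: DF = P = 2473/2500 ≈ 0.989200
step 2 [2y] bond c/1=7/200: DF=(210571/200000 − 7/200·(0.989200))/(1+7/200) = 4919/5000 ≈ 0.983800
step 3 [3y] zero: DF = P = 2339/2500 ≈ 0.935600
step 4 [4y] bond c/1=31/400: DF=(4888847/4000000 − 31/400·(0.989200+0.983800+0.935600))/(1+31/400) = 9251/10000 ≈ 0.925100
step 5 [5y] zero: DF = P = 1099/1250 ≈ 0.879200
step 6 [6y] zero: DF = P = 4231/5000 ≈ 0.846200
step 7 [7y] bond c/1=29/400: DF=(5087897/4000000 − 29/400·(0.989200+0.983800+0.935600+0.925100+0.879200+0.846200))/(1+29/400) = 4051/5000 ≈ 0.810200
step 8 [8y] swap r/1=2313/71380: DF=(1 − 2313/71380·(0.989200+0.983800+0.935600+0.925100+0.879200+0.846200+0.810200))/(1+2313/71380) = 7687/10000 ≈ 0.768700

1 1 2473/2500
2 2 4919/5000
3 3 2339/2500
4 4 9251/10000
5 5 1099/1250
6 6 4231/5000
7 7 4051/5000
8 8 7687/10000
DF(1y) = 2473/2500 ≈ 0.989200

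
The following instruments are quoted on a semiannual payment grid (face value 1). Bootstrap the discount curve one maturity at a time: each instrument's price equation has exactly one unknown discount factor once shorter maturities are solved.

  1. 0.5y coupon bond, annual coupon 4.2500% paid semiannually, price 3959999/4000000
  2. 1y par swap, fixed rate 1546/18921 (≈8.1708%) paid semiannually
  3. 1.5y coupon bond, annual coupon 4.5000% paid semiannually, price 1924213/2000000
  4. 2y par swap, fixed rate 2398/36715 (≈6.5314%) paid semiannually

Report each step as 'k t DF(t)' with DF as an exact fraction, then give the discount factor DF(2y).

step 1 [0.5y] bond c/2=17/800: DF=(3959999/4000000 − 17/800·(0))/(1+17/800) = 4847/5000 ≈ 0.969400
step 2 [1y] swap r/2=773/18921: DF=(1 − 773/18921·(0.969400))/(1+773/18921) = 9227/10000 ≈ 0.922700
step 3 [1.5y] bond c/2=9/400: DF=(1924213/2000000 − 9/400·(0.969400+0.922700))/(1+9/400) = 8993/10000 ≈ 0.899300
step 4 [2y] swap r/2=1199/36715: DF=(1 − 1199/36715·(0.969400+0.922700+0.899300))/(1+1199/36715) = 8801/10000 ≈ 0.880100

1 1/2 4847/5000
2 1 9227/10000
3 3/2 8993/10000
4 2 8801/10000
DF(2y) = 8801/10000 ≈ 0.880100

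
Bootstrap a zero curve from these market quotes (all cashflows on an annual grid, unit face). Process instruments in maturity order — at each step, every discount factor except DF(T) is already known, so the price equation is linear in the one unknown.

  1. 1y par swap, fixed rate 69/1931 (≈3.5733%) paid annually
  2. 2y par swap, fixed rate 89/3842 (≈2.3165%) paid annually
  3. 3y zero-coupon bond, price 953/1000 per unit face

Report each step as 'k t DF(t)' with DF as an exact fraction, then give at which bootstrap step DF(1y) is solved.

1 1 1931/2000
2 2 1911/2000
3 3 953/1000
DF(1y) is solved at step 1

step 1 [1y] swap r/1=69/1931: DF=(1 − 69/1931·(0))/(1+69/1931) = 1931/2000 ≈ 0.965500
step 2 [2y] swap r/1=89/3842: DF=(1 − 89/3842·(0.965500))/(1+89/3842) = 1911/2000 ≈ 0.955500
step 3 [3y] zero: DF = P = 953/1000 ≈ 0.953000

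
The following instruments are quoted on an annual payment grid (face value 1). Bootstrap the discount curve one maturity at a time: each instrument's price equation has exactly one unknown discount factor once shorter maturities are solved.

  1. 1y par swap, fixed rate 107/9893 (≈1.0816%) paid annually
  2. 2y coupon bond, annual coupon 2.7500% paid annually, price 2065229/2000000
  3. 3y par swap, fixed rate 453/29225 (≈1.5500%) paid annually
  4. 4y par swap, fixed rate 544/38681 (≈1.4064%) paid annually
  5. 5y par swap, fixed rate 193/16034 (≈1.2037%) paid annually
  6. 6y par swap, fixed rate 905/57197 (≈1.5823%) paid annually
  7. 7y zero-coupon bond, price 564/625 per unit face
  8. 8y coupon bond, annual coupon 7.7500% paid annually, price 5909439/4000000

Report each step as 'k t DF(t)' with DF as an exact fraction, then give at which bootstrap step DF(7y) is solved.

1 1 9893/10000
2 2 1957/2000
3 3 9547/10000
4 4 591/625
5 5 9421/10000
6 6 1819/2000
7 7 564/625
8 8 2237/2500
DF(7y) is solved at step 7

step 1 [1y] swap r/1=107/9893: DF=(1 − 107/9893·(0))/(1+107/9893) = 9893/10000 ≈ 0.989300
step 2 [2y] bond c/1=11/400: DF=(2065229/2000000 − 11/400·(0.989300))/(1+11/400) = 1957/2000 ≈ 0.978500
step 3 [3y] swap r/1=453/29225: DF=(1 − 453/29225·(0.989300+0.978500))/(1+453/29225) = 9547/10000 ≈ 0.954700
step 4 [4y] swap r/1=544/38681: DF=(1 − 544/38681·(0.989300+0.978500+0.954700))/(1+544/38681) = 591/625 ≈ 0.945600
step 5 [5y] swap r/1=193/16034: DF=(1 − 193/16034·(0.989300+0.978500+0.954700+0.945600))/(1+193/16034) = 9421/10000 ≈ 0.942100
step 6 [6y] swap r/1=905/57197: DF=(1 − 905/57197·(0.989300+0.978500+0.954700+0.945600+0.942100))/(1+905/57197) = 1819/2000 ≈ 0.909500
step 7 [7y] zero: DF = P = 564/625 ≈ 0.902400
step 8 [8y] bond c/1=31/400: DF=(5909439/4000000 − 31/400·(0.989300+0.978500+0.954700+0.945600+0.942100+0.909500+0.902400))/(1+31/400) = 2237/2500 ≈ 0.894800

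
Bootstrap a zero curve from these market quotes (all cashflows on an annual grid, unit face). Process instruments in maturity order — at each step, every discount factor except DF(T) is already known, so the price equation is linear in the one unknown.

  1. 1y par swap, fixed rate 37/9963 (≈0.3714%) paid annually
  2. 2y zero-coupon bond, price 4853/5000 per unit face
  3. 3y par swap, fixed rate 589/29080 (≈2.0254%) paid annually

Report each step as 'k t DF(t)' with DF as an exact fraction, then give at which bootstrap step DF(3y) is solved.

1 1 9963/10000
2 2 4853/5000
3 3 9411/10000
DF(3y) is solved at step 3

step 1 [1y] swap r/1=37/9963: DF=(1 − 37/9963·(0))/(1+37/9963) = 9963/10000 ≈ 0.996300
step 2 [2y] zero: DF = P = 4853/5000 ≈ 0.970600
step 3 [3y] swap r/1=589/29080: DF=(1 − 589/29080·(0.996300+0.970600))/(1+589/29080) = 9411/10000 ≈ 0.941100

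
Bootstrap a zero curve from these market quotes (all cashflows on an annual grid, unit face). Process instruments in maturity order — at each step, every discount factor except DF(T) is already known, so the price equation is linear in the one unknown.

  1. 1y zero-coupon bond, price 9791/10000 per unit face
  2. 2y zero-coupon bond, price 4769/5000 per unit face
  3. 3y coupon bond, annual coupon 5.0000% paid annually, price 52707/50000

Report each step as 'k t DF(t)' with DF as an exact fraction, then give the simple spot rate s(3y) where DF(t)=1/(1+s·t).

step 1 [1y] zero: DF = P = 9791/10000 ≈ 0.979100
step 2 [2y] zero: DF = P = 4769/5000 ≈ 0.953800
step 3 [3y] bond c/1=1/20: DF=(52707/50000 − 1/20·(0.979100+0.953800))/(1+1/20) = 9119/10000 ≈ 0.911900

1 1 9791/10000
2 2 4769/5000
3 3 9119/10000
s(3y) = (1/(9119/10000) − 1)/(3) = 881/27357 ≈ 3.2204%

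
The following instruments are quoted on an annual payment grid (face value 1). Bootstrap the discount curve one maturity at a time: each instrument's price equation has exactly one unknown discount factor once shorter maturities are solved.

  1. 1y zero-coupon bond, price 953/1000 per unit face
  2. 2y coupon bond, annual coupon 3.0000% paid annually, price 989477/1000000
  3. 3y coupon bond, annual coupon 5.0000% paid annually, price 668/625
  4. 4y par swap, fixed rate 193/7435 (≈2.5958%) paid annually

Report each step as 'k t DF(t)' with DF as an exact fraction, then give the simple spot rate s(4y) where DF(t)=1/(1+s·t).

1 1 953/1000
2 2 9329/10000
3 3 9281/10000
4 4 1807/2000
s(4y) = (1/(1807/2000) − 1)/(4) = 193/7228 ≈ 2.6702%

step 1 [1y] zero: DF = P = 953/1000 ≈ 0.953000
step 2 [2y] bond c/1=3/100: DF=(989477/1000000 − 3/100·(0.953000))/(1+3/100) = 9329/10000 ≈ 0.932900
step 3 [3y] bond c/1=1/20: DF=(668/625 − 1/20·(0.953000+0.932900))/(1+1/20) = 9281/10000 ≈ 0.928100
step 4 [4y] swap r/1=193/7435: DF=(1 − 193/7435·(0.953000+0.932900+0.928100))/(1+193/7435) = 1807/2000 ≈ 0.903500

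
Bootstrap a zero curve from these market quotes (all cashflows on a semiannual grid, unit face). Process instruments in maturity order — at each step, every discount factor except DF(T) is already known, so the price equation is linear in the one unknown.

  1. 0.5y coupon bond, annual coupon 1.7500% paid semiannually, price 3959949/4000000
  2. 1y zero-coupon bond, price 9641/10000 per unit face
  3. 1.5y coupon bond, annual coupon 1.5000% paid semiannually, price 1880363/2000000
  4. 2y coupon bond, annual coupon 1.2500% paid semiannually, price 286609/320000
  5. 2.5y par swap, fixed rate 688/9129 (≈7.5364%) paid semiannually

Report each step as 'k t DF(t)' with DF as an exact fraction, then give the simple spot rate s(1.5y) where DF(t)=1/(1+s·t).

1 1/2 4907/5000
2 1 9641/10000
3 3/2 9187/10000
4 2 8723/10000
5 5/2 207/250
s(1.5y) = (1/(9187/10000) − 1)/(3/2) = 542/9187 ≈ 5.8996%

step 1 [0.5y] bond c/2=7/800: DF=(3959949/4000000 − 7/800·(0))/(1+7/800) = 4907/5000 ≈ 0.981400
step 2 [1y] zero: DF = P = 9641/10000 ≈ 0.964100
step 3 [1.5y] bond c/2=3/400: DF=(1880363/2000000 − 3/400·(0.981400+0.964100))/(1+3/400) = 9187/10000 ≈ 0.918700
step 4 [2y] bond c/2=1/160: DF=(286609/320000 − 1/160·(0.981400+0.964100+0.918700))/(1+1/160) = 8723/10000 ≈ 0.872300
step 5 [2.5y] swap r/2=344/9129: DF=(1 − 344/9129·(0.981400+0.964100+0.918700+0.872300))/(1+344/9129) = 207/250 ≈ 0.828000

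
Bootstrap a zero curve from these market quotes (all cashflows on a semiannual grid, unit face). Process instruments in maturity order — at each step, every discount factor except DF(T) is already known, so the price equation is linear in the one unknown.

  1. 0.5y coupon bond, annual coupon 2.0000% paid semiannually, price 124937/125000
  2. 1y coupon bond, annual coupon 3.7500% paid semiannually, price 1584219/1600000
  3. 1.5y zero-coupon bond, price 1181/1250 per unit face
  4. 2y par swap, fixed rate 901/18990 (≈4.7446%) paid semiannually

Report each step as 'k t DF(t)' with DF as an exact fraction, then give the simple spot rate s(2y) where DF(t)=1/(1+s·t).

1 1/2 1237/1250
2 1 9537/10000
3 3/2 1181/1250
4 2 9099/10000
s(2y) = (1/(9099/10000) − 1)/(2) = 901/18198 ≈ 4.9511%

step 1 [0.5y] bond c/2=1/100: DF=(124937/125000 − 1/100·(0))/(1+1/100) = 1237/1250 ≈ 0.989600
step 2 [1y] bond c/2=3/160: DF=(1584219/1600000 − 3/160·(0.989600))/(1+3/160) = 9537/10000 ≈ 0.953700
step 3 [1.5y] zero: DF = P = 1181/1250 ≈ 0.944800
step 4 [2y] swap r/2=901/37980: DF=(1 − 901/37980·(0.989600+0.953700+0.944800))/(1+901/37980) = 9099/10000 ≈ 0.909900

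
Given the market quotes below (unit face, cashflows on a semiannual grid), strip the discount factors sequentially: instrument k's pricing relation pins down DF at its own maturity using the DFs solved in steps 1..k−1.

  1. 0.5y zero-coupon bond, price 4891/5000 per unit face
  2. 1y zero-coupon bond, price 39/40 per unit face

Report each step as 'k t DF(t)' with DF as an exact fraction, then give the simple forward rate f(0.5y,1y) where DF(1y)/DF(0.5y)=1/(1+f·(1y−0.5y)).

1 1/2 4891/5000
2 1 39/40
f(0.5y,1y) = ((4891/5000)/(39/40) − 1)/(1/2) = 32/4875 ≈ 0.6564%

step 1 [0.5y] zero: DF = P = 4891/5000 ≈ 0.978200
step 2 [1y] zero: DF = P = 39/40 ≈ 0.975000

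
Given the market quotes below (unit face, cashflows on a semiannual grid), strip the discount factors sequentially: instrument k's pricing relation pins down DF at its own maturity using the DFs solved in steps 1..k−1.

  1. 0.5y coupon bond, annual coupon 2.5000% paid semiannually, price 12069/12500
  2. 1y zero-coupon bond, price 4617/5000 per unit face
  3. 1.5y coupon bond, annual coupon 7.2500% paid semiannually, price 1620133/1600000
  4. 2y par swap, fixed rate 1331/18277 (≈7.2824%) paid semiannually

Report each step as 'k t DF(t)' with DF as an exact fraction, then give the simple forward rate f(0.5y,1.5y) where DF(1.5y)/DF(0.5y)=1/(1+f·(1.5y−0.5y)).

step 1 [0.5y] bond c/2=1/80: DF=(12069/12500 − 1/80·(0))/(1+1/80) = 596/625 ≈ 0.953600
step 2 [1y] zero: DF = P = 4617/5000 ≈ 0.923400
step 3 [1.5y] bond c/2=29/800: DF=(1620133/1600000 − 29/800·(0.953600+0.923400))/(1+29/800) = 1823/2000 ≈ 0.911500
step 4 [2y] swap r/2=1331/36554: DF=(1 − 1331/36554·(0.953600+0.923400+0.911500))/(1+1331/36554) = 8669/10000 ≈ 0.866900

1 1/2 596/625
2 1 4617/5000
3 3/2 1823/2000
4 2 8669/10000
f(0.5y,1.5y) = ((596/625)/(1823/2000) − 1)/(1) = 421/9115 ≈ 4.6188%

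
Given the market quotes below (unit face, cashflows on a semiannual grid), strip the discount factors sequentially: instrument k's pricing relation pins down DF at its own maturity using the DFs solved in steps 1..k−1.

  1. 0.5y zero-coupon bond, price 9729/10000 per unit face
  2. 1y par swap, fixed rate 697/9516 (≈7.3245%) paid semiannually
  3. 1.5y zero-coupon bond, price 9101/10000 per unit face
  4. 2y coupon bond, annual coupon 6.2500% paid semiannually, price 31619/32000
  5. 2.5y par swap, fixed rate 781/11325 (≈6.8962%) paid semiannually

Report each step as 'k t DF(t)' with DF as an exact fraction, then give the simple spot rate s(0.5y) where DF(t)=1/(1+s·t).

step 1 [0.5y] zero: DF = P = 9729/10000 ≈ 0.972900
step 2 [1y] swap r/2=697/19032: DF=(1 − 697/19032·(0.972900))/(1+697/19032) = 9303/10000 ≈ 0.930300
step 3 [1.5y] zero: DF = P = 9101/10000 ≈ 0.910100
step 4 [2y] bond c/2=1/32: DF=(31619/32000 − 1/32·(0.972900+0.930300+0.910100))/(1+1/32) = 8729/10000 ≈ 0.872900
step 5 [2.5y] swap r/2=781/22650: DF=(1 − 781/22650·(0.972900+0.930300+0.910100+0.872900))/(1+781/22650) = 4219/5000 ≈ 0.843800

1 1/2 9729/10000
2 1 9303/10000
3 3/2 9101/10000
4 2 8729/10000
5 5/2 4219/5000
s(0.5y) = (1/(9729/10000) − 1)/(1/2) = 542/9729 ≈ 5.5710%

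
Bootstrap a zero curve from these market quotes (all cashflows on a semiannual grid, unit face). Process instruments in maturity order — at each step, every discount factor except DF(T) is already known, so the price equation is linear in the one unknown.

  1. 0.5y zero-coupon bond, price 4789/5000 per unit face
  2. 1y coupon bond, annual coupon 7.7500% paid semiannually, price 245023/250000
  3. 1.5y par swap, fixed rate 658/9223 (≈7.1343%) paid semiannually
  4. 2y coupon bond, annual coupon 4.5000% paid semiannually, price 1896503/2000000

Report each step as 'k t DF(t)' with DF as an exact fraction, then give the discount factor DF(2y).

step 1 [0.5y] zero: DF = P = 4789/5000 ≈ 0.957800
step 2 [1y] bond c/2=31/800: DF=(245023/250000 − 31/800·(0.957800))/(1+31/800) = 4539/5000 ≈ 0.907800
step 3 [1.5y] swap r/2=329/9223: DF=(1 − 329/9223·(0.957800+0.907800))/(1+329/9223) = 9013/10000 ≈ 0.901300
step 4 [2y] bond c/2=9/400: DF=(1896503/2000000 − 9/400·(0.957800+0.907800+0.901300))/(1+9/400) = 1733/2000 ≈ 0.866500

1 1/2 4789/5000
2 1 4539/5000
3 3/2 9013/10000
4 2 1733/2000
DF(2y) = 1733/2000 ≈ 0.866500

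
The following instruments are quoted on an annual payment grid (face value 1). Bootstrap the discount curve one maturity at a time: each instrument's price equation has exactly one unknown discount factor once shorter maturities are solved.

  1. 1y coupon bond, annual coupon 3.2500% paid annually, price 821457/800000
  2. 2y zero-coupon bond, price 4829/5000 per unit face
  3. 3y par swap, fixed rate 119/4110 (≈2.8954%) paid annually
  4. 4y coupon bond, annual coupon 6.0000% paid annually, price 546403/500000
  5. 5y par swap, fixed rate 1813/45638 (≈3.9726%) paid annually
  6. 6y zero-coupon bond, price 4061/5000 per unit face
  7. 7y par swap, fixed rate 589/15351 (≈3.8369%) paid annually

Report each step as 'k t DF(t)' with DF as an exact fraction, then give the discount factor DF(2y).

1 1 1989/2000
2 2 4829/5000
3 3 9167/10000
4 4 8681/10000
5 5 8187/10000
6 6 4061/5000
7 7 1911/2500
DF(2y) = 4829/5000 ≈ 0.965800

step 1 [1y] bond c/1=13/400: DF=(821457/800000 − 13/400·(0))/(1+13/400) = 1989/2000 ≈ 0.994500
step 2 [2y] zero: DF = P = 4829/5000 ≈ 0.965800
step 3 [3y] swap r/1=119/4110: DF=(1 − 119/4110·(0.994500+0.965800))/(1+119/4110) = 9167/10000 ≈ 0.916700
step 4 [4y] bond c/1=3/50: DF=(546403/500000 − 3/50·(0.994500+0.965800+0.916700))/(1+3/50) = 8681/10000 ≈ 0.868100
step 5 [5y] swap r/1=1813/45638: DF=(1 − 1813/45638·(0.994500+0.965800+0.916700+0.868100))/(1+1813/45638) = 8187/10000 ≈ 0.818700
step 6 [6y] zero: DF = P = 4061/5000 ≈ 0.812200
step 7 [7y] swap r/1=589/15351: DF=(1 − 589/15351·(0.994500+0.965800+0.916700+0.868100+0.818700+0.812200))/(1+589/15351) = 1911/2500 ≈ 0.764400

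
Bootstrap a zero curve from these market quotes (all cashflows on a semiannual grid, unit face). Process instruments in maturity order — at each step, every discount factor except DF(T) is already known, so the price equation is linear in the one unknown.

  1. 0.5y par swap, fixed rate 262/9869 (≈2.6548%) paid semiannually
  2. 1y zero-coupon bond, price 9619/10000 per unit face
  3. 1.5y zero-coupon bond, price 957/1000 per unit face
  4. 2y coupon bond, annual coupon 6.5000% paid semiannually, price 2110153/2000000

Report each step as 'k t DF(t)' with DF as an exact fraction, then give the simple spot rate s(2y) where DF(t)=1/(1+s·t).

1 1/2 9869/10000
2 1 9619/10000
3 3/2 957/1000
4 2 1163/1250
s(2y) = (1/(1163/1250) − 1)/(2) = 87/2326 ≈ 3.7403%

step 1 [0.5y] swap r/2=131/9869: DF=(1 − 131/9869·(0))/(1+131/9869) = 9869/10000 ≈ 0.986900
step 2 [1y] zero: DF = P = 9619/10000 ≈ 0.961900
step 3 [1.5y] zero: DF = P = 957/1000 ≈ 0.957000
step 4 [2y] bond c/2=13/400: DF=(2110153/2000000 − 13/400·(0.986900+0.961900+0.957000))/(1+13/400) = 1163/1250 ≈ 0.930400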